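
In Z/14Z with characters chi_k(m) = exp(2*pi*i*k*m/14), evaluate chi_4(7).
chi_4(7) = zeta_14^28 = 1

Derivation: chi_4(7) = zeta_14^(4*7) = zeta_14^28. Since zeta_14^14 = 1, this equals zeta_14^0 = exp(2*pi*i*0/14) = 1.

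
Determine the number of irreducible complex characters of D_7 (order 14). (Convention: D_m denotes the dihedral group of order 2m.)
5

Explanation: The number of irreducible complex representations of a finite group equals its number of conjugacy classes. D_7 has 5 conjugacy classes ((n+3)/2 for n odd), so D_7 (order 14) has exactly 5 irreducible complex representations.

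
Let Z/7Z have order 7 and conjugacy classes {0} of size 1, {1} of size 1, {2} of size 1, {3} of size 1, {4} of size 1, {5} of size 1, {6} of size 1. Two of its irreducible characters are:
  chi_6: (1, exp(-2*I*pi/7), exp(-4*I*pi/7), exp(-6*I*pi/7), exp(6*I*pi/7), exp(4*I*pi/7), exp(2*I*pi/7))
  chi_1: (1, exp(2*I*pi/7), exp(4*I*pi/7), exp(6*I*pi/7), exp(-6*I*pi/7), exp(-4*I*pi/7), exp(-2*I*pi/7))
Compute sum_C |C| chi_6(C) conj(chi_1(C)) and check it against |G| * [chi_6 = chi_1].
Sum = 0; so <chi_6, chi_1> = 0 (distinct irreducibles are orthogonal).

Argument: Compute term by term over conjugacy classes (|C| * chi_6(C) * conj(chi_1(C))):
  1*(1)*conj(1) + 1*(exp(-2*I*pi/7))*conj(exp(2*I*pi/7)) + 1*(exp(-4*I*pi/7))*conj(exp(4*I*pi/7)) + 1*(exp(-6*I*pi/7))*conj(exp(6*I*pi/7)) + 1*(exp(6*I*pi/7))*conj(exp(-6*I*pi/7)) + 1*(exp(4*I*pi/7))*conj(exp(-4*I*pi/7)) + 1*(exp(2*I*pi/7))*conj(exp(-2*I*pi/7))
  = (1) + (exp(-4*I*pi/7)) + (exp(6*I*pi/7)) + (exp(2*I*pi/7)) + (exp(-2*I*pi/7)) + (exp(-6*I*pi/7)) + (exp(4*I*pi/7))
  = 0.
(Exp terms are combined using exp(i*s)*conj(exp(i*t)) = exp(i*(s-t)), and sums of them are collapsed using the identity that for every m > 1 the m distinct m-th roots of unity sum to 0, e.g. 1 + exp(2*I*pi/3) + exp(-2*I*pi/3) = 0.)
Dividing by |G| = 7 gives 0/7 = 0, matching the row-orthogonality relation <chi_6, chi_1> = [chi_6 = chi_1].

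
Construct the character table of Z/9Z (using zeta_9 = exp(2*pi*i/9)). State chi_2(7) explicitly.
Character table of Z/9Z (irreps indexed chi_0,...,chi_8 with chi_k(m) = zeta_9^(k*m), zeta_9 = exp(2*pi*i/9)):
  irrep \ class  {0} (size 1)  {1} (size 1)    {2} (size 1)    {3} (size 1)    {4} (size 1)    {5} (size 1)    {6} (size 1)    {7} (size 1)    {8} (size 1)  
  chi_0          1             1               1               1               1               1               1               1               1             
  chi_1          1             exp(2*I*pi/9)   exp(4*I*pi/9)   exp(2*I*pi/3)   exp(8*I*pi/9)   exp(-8*I*pi/9)  exp(-2*I*pi/3)  exp(-4*I*pi/9)  exp(-2*I*pi/9)
  chi_2          1             exp(4*I*pi/9)   exp(8*I*pi/9)   exp(-2*I*pi/3)  exp(-2*I*pi/9)  exp(2*I*pi/9)   exp(2*I*pi/3)   exp(-8*I*pi/9)  exp(-4*I*pi/9)
  chi_3          1             exp(2*I*pi/3)   exp(-2*I*pi/3)  1               exp(2*I*pi/3)   exp(-2*I*pi/3)  1               exp(2*I*pi/3)   exp(-2*I*pi/3)
  chi_4          1             exp(8*I*pi/9)   exp(-2*I*pi/9)  exp(2*I*pi/3)   exp(-4*I*pi/9)  exp(4*I*pi/9)   exp(-2*I*pi/3)  exp(2*I*pi/9)   exp(-8*I*pi/9)
  chi_5          1             exp(-8*I*pi/9)  exp(2*I*pi/9)   exp(-2*I*pi/3)  exp(4*I*pi/9)   exp(-4*I*pi/9)  exp(2*I*pi/3)   exp(-2*I*pi/9)  exp(8*I*pi/9) 
  chi_6          1             exp(-2*I*pi/3)  exp(2*I*pi/3)   1               exp(-2*I*pi/3)  exp(2*I*pi/3)   1               exp(-2*I*pi/3)  exp(2*I*pi/3) 
  chi_7          1             exp(-4*I*pi/9)  exp(-8*I*pi/9)  exp(2*I*pi/3)   exp(2*I*pi/9)   exp(-2*I*pi/9)  exp(-2*I*pi/3)  exp(8*I*pi/9)   exp(4*I*pi/9) 
  chi_8          1             exp(-2*I*pi/9)  exp(-4*I*pi/9)  exp(-2*I*pi/3)  exp(-8*I*pi/9)  exp(8*I*pi/9)   exp(2*I*pi/3)   exp(4*I*pi/9)   exp(2*I*pi/9) 

Spot check: chi_2(7) = zeta_9^(2*7) = zeta_9^14 = exp(-8*I*pi/9).

Explanation: Z/9Z is abelian, so all 9 irreducible complex representations are 1-dimensional. They are given by chi_k(m) = zeta_9^(k*m) for k = 0,...,8. Row orthogonality: sum_m chi_k(m) conj(chi_l(m)) = 9 * [k = l].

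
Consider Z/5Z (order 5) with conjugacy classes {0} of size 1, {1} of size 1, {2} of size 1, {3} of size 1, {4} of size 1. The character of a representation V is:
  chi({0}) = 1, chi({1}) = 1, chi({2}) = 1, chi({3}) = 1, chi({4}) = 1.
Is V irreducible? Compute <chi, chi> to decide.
Irreducible: <chi, chi> = 1.

Argument: <chi, chi> = (1/|G|) sum_C |C| * |chi(C)|^2 = (1/5)[1*|1|^2 + 1*|1|^2 + 1*|1|^2 + 1*|1|^2 + 1*|1|^2]
  = (1/5)[(1) + (1) + (1) + (1) + (1)] = 5/5 = 1.
(Exp terms are combined using exp(i*s)*conj(exp(i*t)) = exp(i*(s-t)), and sums of them are collapsed using the identity that for every m > 1 the m distinct m-th roots of unity sum to 0, e.g. 1 + exp(2*I*pi/3) + exp(-2*I*pi/3) = 0.)
A character is irreducible iff <chi, chi> = 1, so this representation is irreducible.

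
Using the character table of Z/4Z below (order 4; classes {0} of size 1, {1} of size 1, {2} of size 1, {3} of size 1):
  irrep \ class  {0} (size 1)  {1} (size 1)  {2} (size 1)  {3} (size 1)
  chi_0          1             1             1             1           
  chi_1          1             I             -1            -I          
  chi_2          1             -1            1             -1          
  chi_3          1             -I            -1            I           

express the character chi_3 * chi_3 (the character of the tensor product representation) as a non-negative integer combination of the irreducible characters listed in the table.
chi_3 tensor chi_3 = chi_2 (all other irreducibles have multiplicity 0).

Explanation: The character of a tensor product is the pointwise product (chi_3 * chi_3)(C) = chi_3(C) * chi_3(C):
  {0}: (1)*(1), {1}: (-I)*(-I), {2}: (-1)*(-1), {3}: (I)*(I)
so (chi_3 * chi_3) takes values
  {0} -> 1, {1} -> -1, {2} -> 1, {3} -> -1.
Now take the inner product of this character with each irreducible chi from the table, <chi_3*chi_3, chi> = (1/4) sum_C |C| (chi_3*chi_3)(C) conj(chi(C)):
  <chi_3*chi_3, chi_0> = (1/4)[1*(1)*conj(1) + 1*(-1)*conj(1) + 1*(1)*conj(1) + 1*(-1)*conj(1)]
      = (1/4)[(1) + (-1) + (1) + (-1)] = 0/4 = 0
  <chi_3*chi_3, chi_1> = (1/4)[1*(1)*conj(1) + 1*(-1)*conj(I) + 1*(1)*conj(-1) + 1*(-1)*conj(-I)]
      = (1/4)[(1) + (I) + (-1) + (-I)] = 0/4 = 0
  <chi_3*chi_3, chi_2> = (1/4)[1*(1)*conj(1) + 1*(-1)*conj(-1) + 1*(1)*conj(1) + 1*(-1)*conj(-1)]
      = (1/4)[(1) + (1) + (1) + (1)] = 4/4 = 1
  <chi_3*chi_3, chi_3> = (1/4)[1*(1)*conj(1) + 1*(-1)*conj(-I) + 1*(1)*conj(-1) + 1*(-1)*conj(I)]
      = (1/4)[(1) + (-I) + (-1) + (I)] = 0/4 = 0
(Exp terms are combined using exp(i*s)*conj(exp(i*t)) = exp(i*(s-t)), and sums of them are collapsed using the identity that for every m > 1 the m distinct m-th roots of unity sum to 0, e.g. 1 + exp(2*I*pi/3) + exp(-2*I*pi/3) = 0.)
Hence the multiplicities are chi_2: 1. Dimension check: dim(chi_3)*dim(chi_3) = 1*1 = 1 and sum (mult * dim) = 1*1 = 1.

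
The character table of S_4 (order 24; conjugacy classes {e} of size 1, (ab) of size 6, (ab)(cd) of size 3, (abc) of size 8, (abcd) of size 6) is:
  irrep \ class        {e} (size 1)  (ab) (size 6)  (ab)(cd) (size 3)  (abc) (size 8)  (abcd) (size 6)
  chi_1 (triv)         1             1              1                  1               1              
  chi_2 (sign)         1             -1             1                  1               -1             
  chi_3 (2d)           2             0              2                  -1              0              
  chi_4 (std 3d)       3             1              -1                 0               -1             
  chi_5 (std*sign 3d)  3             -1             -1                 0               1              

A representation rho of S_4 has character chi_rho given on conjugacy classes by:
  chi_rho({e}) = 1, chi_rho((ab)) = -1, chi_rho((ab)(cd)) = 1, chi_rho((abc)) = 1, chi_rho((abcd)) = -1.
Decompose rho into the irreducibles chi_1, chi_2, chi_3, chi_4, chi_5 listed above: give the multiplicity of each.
Multiplicities: chi_1: 0, chi_2: 1, chi_3: 0, chi_4: 0, chi_5: 0.

Why: Use <chi_rho, chi> = (1/|G|) sum_C |C| * chi_rho(C) * conj(chi(C)) with |G| = 24 for each irreducible chi in the table:
  <chi_rho, chi_1> = (1/24)[1*(1)*conj(1) + 6*(-1)*conj(1) + 3*(1)*conj(1) + 8*(1)*conj(1) + 6*(-1)*conj(1)]
      = (1/24)[(1) + (-6) + (3) + (8) + (-6)] = 0/24 = 0
  <chi_rho, chi_2> = (1/24)[1*(1)*conj(1) + 6*(-1)*conj(-1) + 3*(1)*conj(1) + 8*(1)*conj(1) + 6*(-1)*conj(-1)]
      = (1/24)[(1) + (6) + (3) + (8) + (6)] = 24/24 = 1
  <chi_rho, chi_3> = (1/24)[1*(1)*conj(2) + 6*(-1)*conj(0) + 3*(1)*conj(2) + 8*(1)*conj(-1) + 6*(-1)*conj(0)]
      = (1/24)[(2) + (0) + (6) + (-8) + (0)] = 0/24 = 0
  <chi_rho, chi_4> = (1/24)[1*(1)*conj(3) + 6*(-1)*conj(1) + 3*(1)*conj(-1) + 8*(1)*conj(0) + 6*(-1)*conj(-1)]
      = (1/24)[(3) + (-6) + (-3) + (0) + (6)] = 0/24 = 0
  <chi_rho, chi_5> = (1/24)[1*(1)*conj(3) + 6*(-1)*conj(-1) + 3*(1)*conj(-1) + 8*(1)*conj(0) + 6*(-1)*conj(1)]
      = (1/24)[(3) + (6) + (-3) + (0) + (-6)] = 0/24 = 0
Dimension check: dim(rho) = sum (mult * dim) = 0*1 + 1*1 + 0*2 + 0*3 + 0*3 = 1 = chi_rho(e) = 1.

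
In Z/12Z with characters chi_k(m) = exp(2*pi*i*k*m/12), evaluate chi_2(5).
chi_2(5) = zeta_12^10 = exp(-I*pi/3)

Why: chi_2(5) = zeta_12^(2*5) = zeta_12^10. Since zeta_12^12 = 1, this equals zeta_12^10 = exp(2*pi*i*10/12) = exp(-I*pi/3).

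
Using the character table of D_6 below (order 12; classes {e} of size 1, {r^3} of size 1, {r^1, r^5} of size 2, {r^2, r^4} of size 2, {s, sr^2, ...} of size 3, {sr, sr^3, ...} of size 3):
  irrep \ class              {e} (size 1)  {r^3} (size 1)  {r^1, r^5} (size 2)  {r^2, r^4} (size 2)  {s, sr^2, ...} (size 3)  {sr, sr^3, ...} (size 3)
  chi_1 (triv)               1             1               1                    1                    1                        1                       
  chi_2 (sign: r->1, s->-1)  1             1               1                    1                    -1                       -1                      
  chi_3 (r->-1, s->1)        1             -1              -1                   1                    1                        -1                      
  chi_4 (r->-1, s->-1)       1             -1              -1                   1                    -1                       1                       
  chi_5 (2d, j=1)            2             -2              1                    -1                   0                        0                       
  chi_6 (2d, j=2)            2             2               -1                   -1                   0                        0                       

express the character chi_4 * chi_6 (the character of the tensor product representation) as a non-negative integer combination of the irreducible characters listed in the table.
chi_4 tensor chi_6 = chi_5 (all other irreducibles have multiplicity 0).

Argument: The character of a tensor product is the pointwise product (chi_4 * chi_6)(C) = chi_4(C) * chi_6(C):
  {e}: (1)*(2), {r^3}: (-1)*(2), {r^1, r^5}: (-1)*(-1), {r^2, r^4}: (1)*(-1), {s, sr^2, ...}: (-1)*(0), {sr, sr^3, ...}: (1)*(0)
so (chi_4 * chi_6) takes values
  {e} -> 2, {r^3} -> -2, {r^1, r^5} -> 1, {r^2, r^4} -> -1, {s, sr^2, ...} -> 0, {sr, sr^3, ...} -> 0.
Now take the inner product of this character with each irreducible chi from the table, <chi_4*chi_6, chi> = (1/12) sum_C |C| (chi_4*chi_6)(C) conj(chi(C)):
  <chi_4*chi_6, chi_1> = (1/12)[1*(2)*conj(1) + 1*(-2)*conj(1) + 2*(1)*conj(1) + 2*(-1)*conj(1) + 3*(0)*conj(1) + 3*(0)*conj(1)]
      = (1/12)[(2) + (-2) + (2) + (-2) + (0) + (0)] = 0/12 = 0
  <chi_4*chi_6, chi_2> = (1/12)[1*(2)*conj(1) + 1*(-2)*conj(1) + 2*(1)*conj(1) + 2*(-1)*conj(1) + 3*(0)*conj(-1) + 3*(0)*conj(-1)]
      = (1/12)[(2) + (-2) + (2) + (-2) + (0) + (0)] = 0/12 = 0
  <chi_4*chi_6, chi_3> = (1/12)[1*(2)*conj(1) + 1*(-2)*conj(-1) + 2*(1)*conj(-1) + 2*(-1)*conj(1) + 3*(0)*conj(1) + 3*(0)*conj(-1)]
      = (1/12)[(2) + (2) + (-2) + (-2) + (0) + (0)] = 0/12 = 0
  <chi_4*chi_6, chi_4> = (1/12)[1*(2)*conj(1) + 1*(-2)*conj(-1) + 2*(1)*conj(-1) + 2*(-1)*conj(1) + 3*(0)*conj(-1) + 3*(0)*conj(1)]
      = (1/12)[(2) + (2) + (-2) + (-2) + (0) + (0)] = 0/12 = 0
  <chi_4*chi_6, chi_5> = (1/12)[1*(2)*conj(2) + 1*(-2)*conj(-2) + 2*(1)*conj(1) + 2*(-1)*conj(-1) + 3*(0)*conj(0) + 3*(0)*conj(0)]
      = (1/12)[(4) + (4) + (2) + (2) + (0) + (0)] = 12/12 = 1
  <chi_4*chi_6, chi_6> = (1/12)[1*(2)*conj(2) + 1*(-2)*conj(2) + 2*(1)*conj(-1) + 2*(-1)*conj(-1) + 3*(0)*conj(0) + 3*(0)*conj(0)]
      = (1/12)[(4) + (-4) + (-2) + (2) + (0) + (0)] = 0/12 = 0
Hence the multiplicities are chi_5: 1. Dimension check: dim(chi_4)*dim(chi_6) = 1*2 = 2 and sum (mult * dim) = 1*2 = 2.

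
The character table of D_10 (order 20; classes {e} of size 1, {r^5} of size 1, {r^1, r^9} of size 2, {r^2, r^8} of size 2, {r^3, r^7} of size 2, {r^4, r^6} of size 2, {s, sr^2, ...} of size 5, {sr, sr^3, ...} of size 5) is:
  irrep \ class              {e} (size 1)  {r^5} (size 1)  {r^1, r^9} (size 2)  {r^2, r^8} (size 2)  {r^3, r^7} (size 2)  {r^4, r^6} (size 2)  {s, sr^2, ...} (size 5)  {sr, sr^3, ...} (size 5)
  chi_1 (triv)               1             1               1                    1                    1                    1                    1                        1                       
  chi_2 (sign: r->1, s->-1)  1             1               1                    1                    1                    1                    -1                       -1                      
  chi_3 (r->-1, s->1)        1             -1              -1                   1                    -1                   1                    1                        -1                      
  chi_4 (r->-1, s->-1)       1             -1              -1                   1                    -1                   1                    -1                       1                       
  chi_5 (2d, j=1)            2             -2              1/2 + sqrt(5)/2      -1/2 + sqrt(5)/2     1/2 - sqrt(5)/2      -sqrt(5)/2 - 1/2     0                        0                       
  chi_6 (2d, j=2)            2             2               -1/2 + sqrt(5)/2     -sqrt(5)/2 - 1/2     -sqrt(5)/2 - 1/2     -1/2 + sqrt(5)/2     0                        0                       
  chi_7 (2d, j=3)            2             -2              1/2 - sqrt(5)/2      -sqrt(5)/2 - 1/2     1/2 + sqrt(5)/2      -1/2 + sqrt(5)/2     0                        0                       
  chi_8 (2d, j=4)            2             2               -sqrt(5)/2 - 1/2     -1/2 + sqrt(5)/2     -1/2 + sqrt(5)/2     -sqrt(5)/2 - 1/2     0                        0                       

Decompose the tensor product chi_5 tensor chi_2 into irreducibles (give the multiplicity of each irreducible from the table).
chi_5 tensor chi_2 = chi_5 (all other irreducibles have multiplicity 0).

Solution. The character of a tensor product is the pointwise product (chi_5 * chi_2)(C) = chi_5(C) * chi_2(C):
  {e}: (2)*(1), {r^5}: (-2)*(1), {r^1, r^9}: (1/2 + sqrt(5)/2)*(1), {r^2, r^8}: (-1/2 + sqrt(5)/2)*(1), {r^3, r^7}: (1/2 - sqrt(5)/2)*(1), {r^4, r^6}: (-sqrt(5)/2 - 1/2)*(1), {s, sr^2, ...}: (0)*(-1), {sr, sr^3, ...}: (0)*(-1)
so (chi_5 * chi_2) takes values
  {e} -> 2, {r^5} -> -2, {r^1, r^9} -> 1/2 + sqrt(5)/2, {r^2, r^8} -> -1/2 + sqrt(5)/2, {r^3, r^7} -> 1/2 - sqrt(5)/2, {r^4, r^6} -> -sqrt(5)/2 - 1/2, {s, sr^2, ...} -> 0, {sr, sr^3, ...} -> 0.
Now take the inner product of this character with each irreducible chi from the table, <chi_5*chi_2, chi> = (1/20) sum_C |C| (chi_5*chi_2)(C) conj(chi(C)):
  <chi_5*chi_2, chi_1> = (1/20)[1*(2)*conj(1) + 1*(-2)*conj(1) + 2*(1/2 + sqrt(5)/2)*conj(1) + 2*(-1/2 + sqrt(5)/2)*conj(1) + 2*(1/2 - sqrt(5)/2)*conj(1) + 2*(-sqrt(5)/2 - 1/2)*conj(1) + 5*(0)*conj(1) + 5*(0)*conj(1)]
      = (1/20)[(2) + (-2) + (1 + sqrt(5)) + (-1 + sqrt(5)) + (1 - sqrt(5)) + (-sqrt(5) - 1) + (0) + (0)] = 0/20 = 0
  <chi_5*chi_2, chi_2> = (1/20)[1*(2)*conj(1) + 1*(-2)*conj(1) + 2*(1/2 + sqrt(5)/2)*conj(1) + 2*(-1/2 + sqrt(5)/2)*conj(1) + 2*(1/2 - sqrt(5)/2)*conj(1) + 2*(-sqrt(5)/2 - 1/2)*conj(1) + 5*(0)*conj(-1) + 5*(0)*conj(-1)]
      = (1/20)[(2) + (-2) + (1 + sqrt(5)) + (-1 + sqrt(5)) + (1 - sqrt(5)) + (-sqrt(5) - 1) + (0) + (0)] = 0/20 = 0
  <chi_5*chi_2, chi_3> = (1/20)[1*(2)*conj(1) + 1*(-2)*conj(-1) + 2*(1/2 + sqrt(5)/2)*conj(-1) + 2*(-1/2 + sqrt(5)/2)*conj(1) + 2*(1/2 - sqrt(5)/2)*conj(-1) + 2*(-sqrt(5)/2 - 1/2)*conj(1) + 5*(0)*conj(1) + 5*(0)*conj(-1)]
      = (1/20)[(2) + (2) + (-sqrt(5) - 1) + (-1 + sqrt(5)) + (-1 + sqrt(5)) + (-sqrt(5) - 1) + (0) + (0)] = 0/20 = 0
  <chi_5*chi_2, chi_4> = (1/20)[1*(2)*conj(1) + 1*(-2)*conj(-1) + 2*(1/2 + sqrt(5)/2)*conj(-1) + 2*(-1/2 + sqrt(5)/2)*conj(1) + 2*(1/2 - sqrt(5)/2)*conj(-1) + 2*(-sqrt(5)/2 - 1/2)*conj(1) + 5*(0)*conj(-1) + 5*(0)*conj(1)]
      = (1/20)[(2) + (2) + (-sqrt(5) - 1) + (-1 + sqrt(5)) + (-1 + sqrt(5)) + (-sqrt(5) - 1) + (0) + (0)] = 0/20 = 0
  <chi_5*chi_2, chi_5> = (1/20)[1*(2)*conj(2) + 1*(-2)*conj(-2) + 2*(1/2 + sqrt(5)/2)*conj(1/2 + sqrt(5)/2) + 2*(-1/2 + sqrt(5)/2)*conj(-1/2 + sqrt(5)/2) + 2*(1/2 - sqrt(5)/2)*conj(1/2 - sqrt(5)/2) + 2*(-sqrt(5)/2 - 1/2)*conj(-sqrt(5)/2 - 1/2) + 5*(0)*conj(0) + 5*(0)*conj(0)]
      = (1/20)[(4) + (4) + (sqrt(5) + 3) + (3 - sqrt(5)) + (3 - sqrt(5)) + (sqrt(5) + 3) + (0) + (0)] = 20/20 = 1
  <chi_5*chi_2, chi_6> = (1/20)[1*(2)*conj(2) + 1*(-2)*conj(2) + 2*(1/2 + sqrt(5)/2)*conj(-1/2 + sqrt(5)/2) + 2*(-1/2 + sqrt(5)/2)*conj(-sqrt(5)/2 - 1/2) + 2*(1/2 - sqrt(5)/2)*conj(-sqrt(5)/2 - 1/2) + 2*(-sqrt(5)/2 - 1/2)*conj(-1/2 + sqrt(5)/2) + 5*(0)*conj(0) + 5*(0)*conj(0)]
      = (1/20)[(4) + (-4) + (2) + (-2) + (2) + (-2) + (0) + (0)] = 0/20 = 0
  <chi_5*chi_2, chi_7> = (1/20)[1*(2)*conj(2) + 1*(-2)*conj(-2) + 2*(1/2 + sqrt(5)/2)*conj(1/2 - sqrt(5)/2) + 2*(-1/2 + sqrt(5)/2)*conj(-sqrt(5)/2 - 1/2) + 2*(1/2 - sqrt(5)/2)*conj(1/2 + sqrt(5)/2) + 2*(-sqrt(5)/2 - 1/2)*conj(-1/2 + sqrt(5)/2) + 5*(0)*conj(0) + 5*(0)*conj(0)]
      = (1/20)[(4) + (4) + (-2) + (-2) + (-2) + (-2) + (0) + (0)] = 0/20 = 0
  <chi_5*chi_2, chi_8> = (1/20)[1*(2)*conj(2) + 1*(-2)*conj(2) + 2*(1/2 + sqrt(5)/2)*conj(-sqrt(5)/2 - 1/2) + 2*(-1/2 + sqrt(5)/2)*conj(-1/2 + sqrt(5)/2) + 2*(1/2 - sqrt(5)/2)*conj(-1/2 + sqrt(5)/2) + 2*(-sqrt(5)/2 - 1/2)*conj(-sqrt(5)/2 - 1/2) + 5*(0)*conj(0) + 5*(0)*conj(0)]
      = (1/20)[(4) + (-4) + (-3 - sqrt(5)) + (3 - sqrt(5)) + (-3 + sqrt(5)) + (sqrt(5) + 3) + (0) + (0)] = 0/20 = 0
Hence the multiplicities are chi_5: 1. Dimension check: dim(chi_5)*dim(chi_2) = 2*1 = 2 and sum (mult * dim) = 1*2 = 2.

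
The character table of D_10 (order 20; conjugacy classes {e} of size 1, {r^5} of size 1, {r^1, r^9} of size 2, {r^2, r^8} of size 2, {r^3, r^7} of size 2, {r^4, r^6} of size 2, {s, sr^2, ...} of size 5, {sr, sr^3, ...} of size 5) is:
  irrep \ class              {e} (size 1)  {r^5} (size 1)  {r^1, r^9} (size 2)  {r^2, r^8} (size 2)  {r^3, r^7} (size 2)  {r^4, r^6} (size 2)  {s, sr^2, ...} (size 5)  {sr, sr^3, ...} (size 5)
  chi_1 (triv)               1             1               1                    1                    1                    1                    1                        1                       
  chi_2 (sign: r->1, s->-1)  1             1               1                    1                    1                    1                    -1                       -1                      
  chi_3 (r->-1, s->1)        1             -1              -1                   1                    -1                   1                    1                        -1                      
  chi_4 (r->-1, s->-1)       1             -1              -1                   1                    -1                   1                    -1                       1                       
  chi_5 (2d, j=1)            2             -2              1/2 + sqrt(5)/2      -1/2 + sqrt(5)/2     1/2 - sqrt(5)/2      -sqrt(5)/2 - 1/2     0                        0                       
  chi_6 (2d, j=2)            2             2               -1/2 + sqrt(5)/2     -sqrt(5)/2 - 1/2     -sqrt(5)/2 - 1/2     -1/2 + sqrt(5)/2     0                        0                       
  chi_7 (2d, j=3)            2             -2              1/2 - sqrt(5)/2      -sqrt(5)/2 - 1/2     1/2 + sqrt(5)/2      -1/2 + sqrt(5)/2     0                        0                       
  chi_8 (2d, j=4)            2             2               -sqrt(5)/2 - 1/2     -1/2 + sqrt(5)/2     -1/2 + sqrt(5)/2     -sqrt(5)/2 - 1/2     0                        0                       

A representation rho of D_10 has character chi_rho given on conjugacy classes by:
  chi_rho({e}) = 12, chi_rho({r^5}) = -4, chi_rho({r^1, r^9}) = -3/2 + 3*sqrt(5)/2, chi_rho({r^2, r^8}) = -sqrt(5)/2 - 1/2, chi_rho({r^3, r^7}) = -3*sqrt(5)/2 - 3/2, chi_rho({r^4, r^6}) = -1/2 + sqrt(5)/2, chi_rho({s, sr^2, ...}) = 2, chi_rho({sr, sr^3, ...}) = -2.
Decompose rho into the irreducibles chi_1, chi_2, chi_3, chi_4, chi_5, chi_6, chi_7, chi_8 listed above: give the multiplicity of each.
Multiplicities: chi_1: 0, chi_2: 0, chi_3: 2, chi_4: 0, chi_5: 2, chi_6: 2, chi_7: 1, chi_8: 0.

Working: Use <chi_rho, chi> = (1/|G|) sum_C |C| * chi_rho(C) * conj(chi(C)) with |G| = 20 for each irreducible chi in the table:
  <chi_rho, chi_1> = (1/20)[1*(12)*conj(1) + 1*(-4)*conj(1) + 2*(-3/2 + 3*sqrt(5)/2)*conj(1) + 2*(-sqrt(5)/2 - 1/2)*conj(1) + 2*(-3*sqrt(5)/2 - 3/2)*conj(1) + 2*(-1/2 + sqrt(5)/2)*conj(1) + 5*(2)*conj(1) + 5*(-2)*conj(1)]
      = (1/20)[(12) + (-4) + (-3 + 3*sqrt(5)) + (-sqrt(5) - 1) + (-3*sqrt(5) - 3) + (-1 + sqrt(5)) + (10) + (-10)] = 0/20 = 0
  <chi_rho, chi_2> = (1/20)[1*(12)*conj(1) + 1*(-4)*conj(1) + 2*(-3/2 + 3*sqrt(5)/2)*conj(1) + 2*(-sqrt(5)/2 - 1/2)*conj(1) + 2*(-3*sqrt(5)/2 - 3/2)*conj(1) + 2*(-1/2 + sqrt(5)/2)*conj(1) + 5*(2)*conj(-1) + 5*(-2)*conj(-1)]
      = (1/20)[(12) + (-4) + (-3 + 3*sqrt(5)) + (-sqrt(5) - 1) + (-3*sqrt(5) - 3) + (-1 + sqrt(5)) + (-10) + (10)] = 0/20 = 0
  <chi_rho, chi_3> = (1/20)[1*(12)*conj(1) + 1*(-4)*conj(-1) + 2*(-3/2 + 3*sqrt(5)/2)*conj(-1) + 2*(-sqrt(5)/2 - 1/2)*conj(1) + 2*(-3*sqrt(5)/2 - 3/2)*conj(-1) + 2*(-1/2 + sqrt(5)/2)*conj(1) + 5*(2)*conj(1) + 5*(-2)*conj(-1)]
      = (1/20)[(12) + (4) + (3 - 3*sqrt(5)) + (-sqrt(5) - 1) + (3 + 3*sqrt(5)) + (-1 + sqrt(5)) + (10) + (10)] = 40/20 = 2
  <chi_rho, chi_4> = (1/20)[1*(12)*conj(1) + 1*(-4)*conj(-1) + 2*(-3/2 + 3*sqrt(5)/2)*conj(-1) + 2*(-sqrt(5)/2 - 1/2)*conj(1) + 2*(-3*sqrt(5)/2 - 3/2)*conj(-1) + 2*(-1/2 + sqrt(5)/2)*conj(1) + 5*(2)*conj(-1) + 5*(-2)*conj(1)]
      = (1/20)[(12) + (4) + (3 - 3*sqrt(5)) + (-sqrt(5) - 1) + (3 + 3*sqrt(5)) + (-1 + sqrt(5)) + (-10) + (-10)] = 0/20 = 0
  <chi_rho, chi_5> = (1/20)[1*(12)*conj(2) + 1*(-4)*conj(-2) + 2*(-3/2 + 3*sqrt(5)/2)*conj(1/2 + sqrt(5)/2) + 2*(-sqrt(5)/2 - 1/2)*conj(-1/2 + sqrt(5)/2) + 2*(-3*sqrt(5)/2 - 3/2)*conj(1/2 - sqrt(5)/2) + 2*(-1/2 + sqrt(5)/2)*conj(-sqrt(5)/2 - 1/2) + 5*(2)*conj(0) + 5*(-2)*conj(0)]
      = (1/20)[(24) + (8) + (6) + (-2) + (6) + (-2) + (0) + (0)] = 40/20 = 2
  <chi_rho, chi_6> = (1/20)[1*(12)*conj(2) + 1*(-4)*conj(2) + 2*(-3/2 + 3*sqrt(5)/2)*conj(-1/2 + sqrt(5)/2) + 2*(-sqrt(5)/2 - 1/2)*conj(-sqrt(5)/2 - 1/2) + 2*(-3*sqrt(5)/2 - 3/2)*conj(-sqrt(5)/2 - 1/2) + 2*(-1/2 + sqrt(5)/2)*conj(-1/2 + sqrt(5)/2) + 5*(2)*conj(0) + 5*(-2)*conj(0)]
      = (1/20)[(24) + (-8) + (9 - 3*sqrt(5)) + (sqrt(5) + 3) + (3*sqrt(5) + 9) + (3 - sqrt(5)) + (0) + (0)] = 40/20 = 2
  <chi_rho, chi_7> = (1/20)[1*(12)*conj(2) + 1*(-4)*conj(-2) + 2*(-3/2 + 3*sqrt(5)/2)*conj(1/2 - sqrt(5)/2) + 2*(-sqrt(5)/2 - 1/2)*conj(-sqrt(5)/2 - 1/2) + 2*(-3*sqrt(5)/2 - 3/2)*conj(1/2 + sqrt(5)/2) + 2*(-1/2 + sqrt(5)/2)*conj(-1/2 + sqrt(5)/2) + 5*(2)*conj(0) + 5*(-2)*conj(0)]
      = (1/20)[(24) + (8) + (-9 + 3*sqrt(5)) + (sqrt(5) + 3) + (-9 - 3*sqrt(5)) + (3 - sqrt(5)) + (0) + (0)] = 20/20 = 1
  <chi_rho, chi_8> = (1/20)[1*(12)*conj(2) + 1*(-4)*conj(2) + 2*(-3/2 + 3*sqrt(5)/2)*conj(-sqrt(5)/2 - 1/2) + 2*(-sqrt(5)/2 - 1/2)*conj(-1/2 + sqrt(5)/2) + 2*(-3*sqrt(5)/2 - 3/2)*conj(-1/2 + sqrt(5)/2) + 2*(-1/2 + sqrt(5)/2)*conj(-sqrt(5)/2 - 1/2) + 5*(2)*conj(0) + 5*(-2)*conj(0)]
      = (1/20)[(24) + (-8) + (-6) + (-2) + (-6) + (-2) + (0) + (0)] = 0/20 = 0
Dimension check: dim(rho) = sum (mult * dim) = 0*1 + 0*1 + 2*1 + 0*1 + 2*2 + 2*2 + 1*2 + 0*2 = 12 = chi_rho(e) = 12.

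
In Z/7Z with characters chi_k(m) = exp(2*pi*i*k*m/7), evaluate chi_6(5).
chi_6(5) = zeta_7^30 = exp(4*I*pi/7)

Justification: chi_6(5) = zeta_7^(6*5) = zeta_7^30. Since zeta_7^7 = 1, this equals zeta_7^2 = exp(2*pi*i*2/7) = exp(4*I*pi/7).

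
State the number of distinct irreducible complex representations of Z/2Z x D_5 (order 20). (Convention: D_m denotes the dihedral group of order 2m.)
8

Details: The number of irreducible complex representations of a finite group equals its number of conjugacy classes. For a direct product, #classes(G x H) = #classes(G) * #classes(H). Z/2Z has 2 classes (abelian), D_5 has 4 classes, so 2 * 4 = 8, so Z/2Z x D_5 (order 20) has exactly 8 irreducible complex representations.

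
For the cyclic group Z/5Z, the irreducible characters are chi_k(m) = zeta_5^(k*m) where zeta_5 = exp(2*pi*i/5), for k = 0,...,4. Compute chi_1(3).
chi_1(3) = zeta_5^3 = exp(-4*I*pi/5)

Derivation: chi_1(3) = zeta_5^(1*3) = zeta_5^3. Since zeta_5^5 = 1, this equals zeta_5^3 = exp(2*pi*i*3/5) = exp(-4*I*pi/5).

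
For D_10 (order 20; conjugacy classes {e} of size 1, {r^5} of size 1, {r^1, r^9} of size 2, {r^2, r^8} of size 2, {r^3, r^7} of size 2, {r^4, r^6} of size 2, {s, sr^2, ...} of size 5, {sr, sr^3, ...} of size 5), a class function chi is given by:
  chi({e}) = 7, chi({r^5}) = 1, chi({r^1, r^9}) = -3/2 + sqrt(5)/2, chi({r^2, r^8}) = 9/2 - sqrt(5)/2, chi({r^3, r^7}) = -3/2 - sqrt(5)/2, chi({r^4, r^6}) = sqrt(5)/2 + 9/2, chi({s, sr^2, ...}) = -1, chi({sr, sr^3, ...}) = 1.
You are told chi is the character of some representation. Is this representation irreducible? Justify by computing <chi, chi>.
Not irreducible (reducible): <chi, chi> = 8 > 1.

Justification: <chi, chi> = (1/|G|) sum_C |C| * |chi(C)|^2 = (1/20)[1*|7|^2 + 1*|1|^2 + 2*|-3/2 + sqrt(5)/2|^2 + 2*|9/2 - sqrt(5)/2|^2 + 2*|-3/2 - sqrt(5)/2|^2 + 2*|sqrt(5)/2 + 9/2|^2 + 5*|-1|^2 + 5*|1|^2]
  = (1/20)[(49) + (1) + (7 - 3*sqrt(5)) + (43 - 9*sqrt(5)) + (3*sqrt(5) + 7) + (9*sqrt(5) + 43) + (5) + (5)] = 160/20 = 8.
A character is irreducible iff <chi, chi> = 1, so this representation is reducible.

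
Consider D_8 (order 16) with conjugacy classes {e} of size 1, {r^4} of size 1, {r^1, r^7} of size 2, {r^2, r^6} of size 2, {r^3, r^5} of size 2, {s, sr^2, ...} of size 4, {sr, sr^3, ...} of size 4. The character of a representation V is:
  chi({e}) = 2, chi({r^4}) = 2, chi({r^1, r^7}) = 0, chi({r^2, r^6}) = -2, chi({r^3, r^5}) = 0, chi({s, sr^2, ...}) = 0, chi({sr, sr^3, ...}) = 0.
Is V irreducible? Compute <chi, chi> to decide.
Irreducible: <chi, chi> = 1.

Working: <chi, chi> = (1/|G|) sum_C |C| * |chi(C)|^2 = (1/16)[1*|2|^2 + 1*|2|^2 + 2*|0|^2 + 2*|-2|^2 + 2*|0|^2 + 4*|0|^2 + 4*|0|^2]
  = (1/16)[(4) + (4) + (0) + (8) + (0) + (0) + (0)] = 16/16 = 1.
A character is irreducible iff <chi, chi> = 1, so this representation is irreducible.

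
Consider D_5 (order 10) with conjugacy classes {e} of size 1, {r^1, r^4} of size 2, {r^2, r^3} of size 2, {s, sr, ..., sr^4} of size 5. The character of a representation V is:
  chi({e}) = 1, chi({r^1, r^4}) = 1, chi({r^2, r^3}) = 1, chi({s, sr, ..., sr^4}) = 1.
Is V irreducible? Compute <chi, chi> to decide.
Irreducible: <chi, chi> = 1.

Argument: <chi, chi> = (1/|G|) sum_C |C| * |chi(C)|^2 = (1/10)[1*|1|^2 + 2*|1|^2 + 2*|1|^2 + 5*|1|^2]
  = (1/10)[(1) + (2) + (2) + (5)] = 10/10 = 1.
A character is irreducible iff <chi, chi> = 1, so this representation is irreducible.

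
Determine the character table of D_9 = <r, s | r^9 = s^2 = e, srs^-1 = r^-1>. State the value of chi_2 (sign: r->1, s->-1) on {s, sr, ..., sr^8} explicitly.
Conjugacy classes: {e} of size 1, {r^1, r^8} of size 2, {r^2, r^7} of size 2, {r^3, r^6} of size 2, {r^4, r^5} of size 2, {s, sr, ..., sr^8} of size 9.
Character table:
  irrep \ class              {e} (size 1)  {r^1, r^8} (size 2)  {r^2, r^7} (size 2)  {r^3, r^6} (size 2)  {r^4, r^5} (size 2)  {s, sr, ..., sr^8} (size 9)
  chi_1 (triv)               1             1                    1                    1                    1                    1                          
  chi_2 (sign: r->1, s->-1)  1             1                    1                    1                    1                    -1                         
  chi_3 (2d, j=1)            2             2*cos(2*pi/9)        2*cos(4*pi/9)        -1                   -2*cos(pi/9)         0                          
  chi_4 (2d, j=2)            2             2*cos(4*pi/9)        -2*cos(pi/9)         -1                   2*cos(2*pi/9)        0                          
  chi_5 (2d, j=3)            2             -1                   -1                   2                    -1                   0                          
  chi_6 (2d, j=4)            2             -2*cos(pi/9)         2*cos(2*pi/9)        -1                   2*cos(4*pi/9)        0                          

Spot check: chi_2 (sign: r->1, s->-1) on {s, sr, ..., sr^8} = -1.

Justification: D_9 has order 2*9 = 18 with 6 conjugacy classes, hence 6 irreducibles. Sum of squared dims 1 + 1 + 4 + 4 + 4 + 4 = 18 = |G|. Linear characters come from the abelianisation; the 2-dimensional irreps have character r^k -> 2*cos(2*pi*j*k/9), reflections -> 0.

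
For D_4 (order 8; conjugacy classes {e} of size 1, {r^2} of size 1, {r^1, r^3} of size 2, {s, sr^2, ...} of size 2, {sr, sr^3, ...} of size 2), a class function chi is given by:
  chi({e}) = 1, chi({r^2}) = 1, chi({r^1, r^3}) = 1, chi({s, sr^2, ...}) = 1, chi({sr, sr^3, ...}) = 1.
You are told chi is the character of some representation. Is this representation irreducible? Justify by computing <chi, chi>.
Irreducible: <chi, chi> = 1.

Working: <chi, chi> = (1/|G|) sum_C |C| * |chi(C)|^2 = (1/8)[1*|1|^2 + 1*|1|^2 + 2*|1|^2 + 2*|1|^2 + 2*|1|^2]
  = (1/8)[(1) + (1) + (2) + (2) + (2)] = 8/8 = 1.
A character is irreducible iff <chi, chi> = 1, so this representation is irreducible.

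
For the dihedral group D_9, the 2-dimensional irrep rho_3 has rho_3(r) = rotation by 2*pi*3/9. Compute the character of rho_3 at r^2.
chi_{rho_3}(r^2) = 2*cos(2*pi*3*2/9) = -1

Why: rho_3(r^2) is rotation by angle 2*pi*3*2/9, whose trace is 2*cos(2*pi*3*2/9) = -1.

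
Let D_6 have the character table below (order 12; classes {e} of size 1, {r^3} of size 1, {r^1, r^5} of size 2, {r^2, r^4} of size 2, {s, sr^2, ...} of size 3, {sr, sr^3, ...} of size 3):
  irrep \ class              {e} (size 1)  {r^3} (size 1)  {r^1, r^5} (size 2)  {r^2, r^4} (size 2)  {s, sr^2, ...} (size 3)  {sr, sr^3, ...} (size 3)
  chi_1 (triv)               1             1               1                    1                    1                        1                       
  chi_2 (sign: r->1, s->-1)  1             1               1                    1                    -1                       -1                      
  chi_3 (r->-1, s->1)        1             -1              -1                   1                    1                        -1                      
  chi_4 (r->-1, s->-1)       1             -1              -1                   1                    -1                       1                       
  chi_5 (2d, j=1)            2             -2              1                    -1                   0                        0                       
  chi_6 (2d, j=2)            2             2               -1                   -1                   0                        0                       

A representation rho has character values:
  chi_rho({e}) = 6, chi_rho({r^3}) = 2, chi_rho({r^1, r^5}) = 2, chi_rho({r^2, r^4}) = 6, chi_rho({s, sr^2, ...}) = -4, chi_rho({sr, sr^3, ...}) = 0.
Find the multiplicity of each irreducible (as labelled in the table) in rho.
Multiplicities: chi_1: 1, chi_2: 3, chi_3: 0, chi_4: 2, chi_5: 0, chi_6: 0.

Justification: Use <chi_rho, chi> = (1/|G|) sum_C |C| * chi_rho(C) * conj(chi(C)) with |G| = 12 for each irreducible chi in the table:
  <chi_rho, chi_1> = (1/12)[1*(6)*conj(1) + 1*(2)*conj(1) + 2*(2)*conj(1) + 2*(6)*conj(1) + 3*(-4)*conj(1) + 3*(0)*conj(1)]
      = (1/12)[(6) + (2) + (4) + (12) + (-12) + (0)] = 12/12 = 1
  <chi_rho, chi_2> = (1/12)[1*(6)*conj(1) + 1*(2)*conj(1) + 2*(2)*conj(1) + 2*(6)*conj(1) + 3*(-4)*conj(-1) + 3*(0)*conj(-1)]
      = (1/12)[(6) + (2) + (4) + (12) + (12) + (0)] = 36/12 = 3
  <chi_rho, chi_3> = (1/12)[1*(6)*conj(1) + 1*(2)*conj(-1) + 2*(2)*conj(-1) + 2*(6)*conj(1) + 3*(-4)*conj(1) + 3*(0)*conj(-1)]
      = (1/12)[(6) + (-2) + (-4) + (12) + (-12) + (0)] = 0/12 = 0
  <chi_rho, chi_4> = (1/12)[1*(6)*conj(1) + 1*(2)*conj(-1) + 2*(2)*conj(-1) + 2*(6)*conj(1) + 3*(-4)*conj(-1) + 3*(0)*conj(1)]
      = (1/12)[(6) + (-2) + (-4) + (12) + (12) + (0)] = 24/12 = 2
  <chi_rho, chi_5> = (1/12)[1*(6)*conj(2) + 1*(2)*conj(-2) + 2*(2)*conj(1) + 2*(6)*conj(-1) + 3*(-4)*conj(0) + 3*(0)*conj(0)]
      = (1/12)[(12) + (-4) + (4) + (-12) + (0) + (0)] = 0/12 = 0
  <chi_rho, chi_6> = (1/12)[1*(6)*conj(2) + 1*(2)*conj(2) + 2*(2)*conj(-1) + 2*(6)*conj(-1) + 3*(-4)*conj(0) + 3*(0)*conj(0)]
      = (1/12)[(12) + (4) + (-4) + (-12) + (0) + (0)] = 0/12 = 0
Dimension check: dim(rho) = sum (mult * dim) = 1*1 + 3*1 + 0*1 + 2*1 + 0*2 + 0*2 = 6 = chi_rho(e) = 6.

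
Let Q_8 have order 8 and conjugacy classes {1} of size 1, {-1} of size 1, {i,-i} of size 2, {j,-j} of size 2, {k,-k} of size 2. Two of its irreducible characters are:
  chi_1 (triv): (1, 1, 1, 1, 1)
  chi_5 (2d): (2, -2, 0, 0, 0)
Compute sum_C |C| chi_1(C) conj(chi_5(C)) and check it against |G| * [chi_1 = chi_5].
Sum = 0; so <chi_1, chi_5> = 0 (distinct irreducibles are orthogonal).

Solution. Compute term by term over conjugacy classes (|C| * chi_1(C) * conj(chi_5(C))):
  1*(1)*conj(2) + 1*(1)*conj(-2) + 2*(1)*conj(0) + 2*(1)*conj(0) + 2*(1)*conj(0)
  = (2) + (-2) + (0) + (0) + (0)
  = 0.
Dividing by |G| = 8 gives 0/8 = 0, matching the row-orthogonality relation <chi_1, chi_5> = [chi_1 = chi_5].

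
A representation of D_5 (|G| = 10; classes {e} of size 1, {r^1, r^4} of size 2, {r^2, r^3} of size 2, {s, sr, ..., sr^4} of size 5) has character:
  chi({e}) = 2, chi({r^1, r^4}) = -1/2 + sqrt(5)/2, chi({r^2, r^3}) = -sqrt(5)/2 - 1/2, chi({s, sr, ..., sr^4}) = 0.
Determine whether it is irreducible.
Irreducible: <chi, chi> = 1.

Explanation: <chi, chi> = (1/|G|) sum_C |C| * |chi(C)|^2 = (1/10)[1*|2|^2 + 2*|-1/2 + sqrt(5)/2|^2 + 2*|-sqrt(5)/2 - 1/2|^2 + 5*|0|^2]
  = (1/10)[(4) + (3 - sqrt(5)) + (sqrt(5) + 3) + (0)] = 10/10 = 1.
A character is irreducible iff <chi, chi> = 1, so this representation is irreducible.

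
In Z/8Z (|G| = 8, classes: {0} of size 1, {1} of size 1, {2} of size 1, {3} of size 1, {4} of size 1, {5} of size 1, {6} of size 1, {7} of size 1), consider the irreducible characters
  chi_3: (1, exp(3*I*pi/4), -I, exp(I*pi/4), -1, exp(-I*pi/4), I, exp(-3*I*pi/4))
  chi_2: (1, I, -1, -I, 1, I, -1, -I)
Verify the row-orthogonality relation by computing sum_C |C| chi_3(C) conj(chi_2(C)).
Sum = 0; so <chi_3, chi_2> = 0 (distinct irreducibles are orthogonal).

Why: Compute term by term over conjugacy classes (|C| * chi_3(C) * conj(chi_2(C))):
  1*(1)*conj(1) + 1*(exp(3*I*pi/4))*conj(I) + 1*(-I)*conj(-1) + 1*(exp(I*pi/4))*conj(-I) + 1*(-1)*conj(1) + 1*(exp(-I*pi/4))*conj(I) + 1*(I)*conj(-1) + 1*(exp(-3*I*pi/4))*conj(-I)
  = (1) + (-exp(-3*I*pi/4)) + (I) + (exp(3*I*pi/4)) + (-1) + (-exp(I*pi/4)) + (-I) + (exp(-I*pi/4))
  = 0.
(Exp terms are combined using exp(i*s)*conj(exp(i*t)) = exp(i*(s-t)), and sums of them are collapsed using the identity that for every m > 1 the m distinct m-th roots of unity sum to 0, e.g. 1 + exp(2*I*pi/3) + exp(-2*I*pi/3) = 0.)
Dividing by |G| = 8 gives 0/8 = 0, matching the row-orthogonality relation <chi_3, chi_2> = [chi_3 = chi_2].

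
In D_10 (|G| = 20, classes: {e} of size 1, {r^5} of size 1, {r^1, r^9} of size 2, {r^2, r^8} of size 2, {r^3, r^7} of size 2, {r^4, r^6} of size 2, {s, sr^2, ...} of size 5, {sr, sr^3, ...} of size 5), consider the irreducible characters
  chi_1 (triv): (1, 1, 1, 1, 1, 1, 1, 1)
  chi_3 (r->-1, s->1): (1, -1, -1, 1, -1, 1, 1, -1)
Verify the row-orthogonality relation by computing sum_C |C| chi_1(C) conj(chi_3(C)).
Sum = 0; so <chi_1, chi_3> = 0 (distinct irreducibles are orthogonal).

Argument: Compute term by term over conjugacy classes (|C| * chi_1(C) * conj(chi_3(C))):
  1*(1)*conj(1) + 1*(1)*conj(-1) + 2*(1)*conj(-1) + 2*(1)*conj(1) + 2*(1)*conj(-1) + 2*(1)*conj(1) + 5*(1)*conj(1) + 5*(1)*conj(-1)
  = (1) + (-1) + (-2) + (2) + (-2) + (2) + (5) + (-5)
  = 0.
Dividing by |G| = 20 gives 0/20 = 0, matching the row-orthogonality relation <chi_1, chi_3> = [chi_1 = chi_3].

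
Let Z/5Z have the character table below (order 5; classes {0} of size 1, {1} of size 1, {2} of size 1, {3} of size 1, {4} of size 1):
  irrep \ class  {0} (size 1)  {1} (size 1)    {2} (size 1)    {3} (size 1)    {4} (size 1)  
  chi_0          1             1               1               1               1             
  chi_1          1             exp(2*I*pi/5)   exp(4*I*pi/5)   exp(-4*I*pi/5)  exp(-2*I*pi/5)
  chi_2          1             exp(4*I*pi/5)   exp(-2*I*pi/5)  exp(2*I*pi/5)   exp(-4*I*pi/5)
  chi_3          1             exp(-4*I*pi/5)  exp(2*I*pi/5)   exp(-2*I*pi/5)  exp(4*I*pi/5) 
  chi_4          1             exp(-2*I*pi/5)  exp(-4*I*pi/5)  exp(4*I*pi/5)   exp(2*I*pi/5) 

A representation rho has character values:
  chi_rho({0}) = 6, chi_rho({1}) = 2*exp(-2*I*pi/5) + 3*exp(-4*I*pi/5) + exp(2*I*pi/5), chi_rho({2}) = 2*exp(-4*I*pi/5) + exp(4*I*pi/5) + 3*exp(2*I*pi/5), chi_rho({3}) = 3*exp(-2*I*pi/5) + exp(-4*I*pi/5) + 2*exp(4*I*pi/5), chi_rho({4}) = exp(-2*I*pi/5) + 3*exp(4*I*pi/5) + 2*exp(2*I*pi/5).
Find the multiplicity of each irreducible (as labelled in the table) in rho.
Multiplicities: chi_0: 0, chi_1: 1, chi_2: 0, chi_3: 3, chi_4: 2.

Explanation: Use <chi_rho, chi> = (1/|G|) sum_C |C| * chi_rho(C) * conj(chi(C)) with |G| = 5 for each irreducible chi in the table:
  <chi_rho, chi_0> = (1/5)[1*(6)*conj(1) + 1*(2*exp(-2*I*pi/5) + 3*exp(-4*I*pi/5) + exp(2*I*pi/5))*conj(1) + 1*(2*exp(-4*I*pi/5) + exp(4*I*pi/5) + 3*exp(2*I*pi/5))*conj(1) + 1*(3*exp(-2*I*pi/5) + exp(-4*I*pi/5) + 2*exp(4*I*pi/5))*conj(1) + 1*(exp(-2*I*pi/5) + 3*exp(4*I*pi/5) + 2*exp(2*I*pi/5))*conj(1)]
      = (1/5)[(6) + (2*exp(-2*I*pi/5) + 3*exp(-4*I*pi/5) + exp(2*I*pi/5)) + (2*exp(-4*I*pi/5) + exp(4*I*pi/5) + 3*exp(2*I*pi/5)) + (3*exp(-2*I*pi/5) + exp(-4*I*pi/5) + 2*exp(4*I*pi/5)) + (exp(-2*I*pi/5) + 3*exp(4*I*pi/5) + 2*exp(2*I*pi/5))] = 0/5 = 0
  <chi_rho, chi_1> = (1/5)[1*(6)*conj(1) + 1*(2*exp(-2*I*pi/5) + 3*exp(-4*I*pi/5) + exp(2*I*pi/5))*conj(exp(2*I*pi/5)) + 1*(2*exp(-4*I*pi/5) + exp(4*I*pi/5) + 3*exp(2*I*pi/5))*conj(exp(4*I*pi/5)) + 1*(3*exp(-2*I*pi/5) + exp(-4*I*pi/5) + 2*exp(4*I*pi/5))*conj(exp(-4*I*pi/5)) + 1*(exp(-2*I*pi/5) + 3*exp(4*I*pi/5) + 2*exp(2*I*pi/5))*conj(exp(-2*I*pi/5))]
      = (1/5)[(6) + (1 + 2*exp(-4*I*pi/5) + 3*exp(4*I*pi/5)) + (1 + 3*exp(-2*I*pi/5) + 2*exp(2*I*pi/5)) + (1 + 2*exp(-2*I*pi/5) + 3*exp(2*I*pi/5)) + (1 + 3*exp(-4*I*pi/5) + 2*exp(4*I*pi/5))] = 5/5 = 1
  <chi_rho, chi_2> = (1/5)[1*(6)*conj(1) + 1*(2*exp(-2*I*pi/5) + 3*exp(-4*I*pi/5) + exp(2*I*pi/5))*conj(exp(4*I*pi/5)) + 1*(2*exp(-4*I*pi/5) + exp(4*I*pi/5) + 3*exp(2*I*pi/5))*conj(exp(-2*I*pi/5)) + 1*(3*exp(-2*I*pi/5) + exp(-4*I*pi/5) + 2*exp(4*I*pi/5))*conj(exp(2*I*pi/5)) + 1*(exp(-2*I*pi/5) + 3*exp(4*I*pi/5) + 2*exp(2*I*pi/5))*conj(exp(-4*I*pi/5))]
      = (1/5)[(6) + (exp(-2*I*pi/5) + 2*exp(4*I*pi/5) + 3*exp(2*I*pi/5)) + (2*exp(-2*I*pi/5) + exp(-4*I*pi/5) + 3*exp(4*I*pi/5)) + (3*exp(-4*I*pi/5) + exp(4*I*pi/5) + 2*exp(2*I*pi/5)) + (3*exp(-2*I*pi/5) + 2*exp(-4*I*pi/5) + exp(2*I*pi/5))] = 0/5 = 0
  <chi_rho, chi_3> = (1/5)[1*(6)*conj(1) + 1*(2*exp(-2*I*pi/5) + 3*exp(-4*I*pi/5) + exp(2*I*pi/5))*conj(exp(-4*I*pi/5)) + 1*(2*exp(-4*I*pi/5) + exp(4*I*pi/5) + 3*exp(2*I*pi/5))*conj(exp(2*I*pi/5)) + 1*(3*exp(-2*I*pi/5) + exp(-4*I*pi/5) + 2*exp(4*I*pi/5))*conj(exp(-2*I*pi/5)) + 1*(exp(-2*I*pi/5) + 3*exp(4*I*pi/5) + 2*exp(2*I*pi/5))*conj(exp(4*I*pi/5))]
      = (1/5)[(6) + (3 + exp(-4*I*pi/5) + 2*exp(2*I*pi/5)) + (3 + exp(2*I*pi/5) + 2*exp(4*I*pi/5)) + (3 + 2*exp(-4*I*pi/5) + exp(-2*I*pi/5)) + (3 + 2*exp(-2*I*pi/5) + exp(4*I*pi/5))] = 15/5 = 3
  <chi_rho, chi_4> = (1/5)[1*(6)*conj(1) + 1*(2*exp(-2*I*pi/5) + 3*exp(-4*I*pi/5) + exp(2*I*pi/5))*conj(exp(-2*I*pi/5)) + 1*(2*exp(-4*I*pi/5) + exp(4*I*pi/5) + 3*exp(2*I*pi/5))*conj(exp(-4*I*pi/5)) + 1*(3*exp(-2*I*pi/5) + exp(-4*I*pi/5) + 2*exp(4*I*pi/5))*conj(exp(4*I*pi/5)) + 1*(exp(-2*I*pi/5) + 3*exp(4*I*pi/5) + 2*exp(2*I*pi/5))*conj(exp(2*I*pi/5))]
      = (1/5)[(6) + (2 + 3*exp(-2*I*pi/5) + exp(4*I*pi/5)) + (2 + 3*exp(-4*I*pi/5) + exp(-2*I*pi/5)) + (2 + exp(2*I*pi/5) + 3*exp(4*I*pi/5)) + (2 + exp(-4*I*pi/5) + 3*exp(2*I*pi/5))] = 10/5 = 2
(Exp terms are combined using exp(i*s)*conj(exp(i*t)) = exp(i*(s-t)), and sums of them are collapsed using the identity that for every m > 1 the m distinct m-th roots of unity sum to 0, e.g. 1 + exp(2*I*pi/3) + exp(-2*I*pi/3) = 0.)
Dimension check: dim(rho) = sum (mult * dim) = 0*1 + 1*1 + 0*1 + 3*1 + 2*1 = 6 = chi_rho(e) = 6.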